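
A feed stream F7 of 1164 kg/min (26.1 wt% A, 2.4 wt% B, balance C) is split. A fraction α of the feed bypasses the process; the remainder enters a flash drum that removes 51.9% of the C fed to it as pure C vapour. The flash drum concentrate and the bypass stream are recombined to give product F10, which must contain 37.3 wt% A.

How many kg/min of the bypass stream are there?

All 1164×0.261 = 303.8 kg/min of A reaches F10, so F10 = 303.8/0.373 = 814.49 kg/min and vapour = 349.51 kg/min.
The evaporator receives (1−α)·1164 of feed at 0.715 C and removes 0.519 of that C:
0.519×0.715×(1−α)×1164 = 349.51
(1−α) = 349.51/431.94 = 0.8092;  α = 0.1908.
Bypass flow = 0.1908×1164 = 222.13 kg/min.

222.1 kg/min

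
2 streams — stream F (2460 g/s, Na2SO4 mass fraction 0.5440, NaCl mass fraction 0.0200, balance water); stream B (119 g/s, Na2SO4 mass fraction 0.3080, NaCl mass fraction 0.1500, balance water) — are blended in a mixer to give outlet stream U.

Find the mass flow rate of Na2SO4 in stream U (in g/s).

1375 g/s

Na2SO4 out = Na2SO4 in = 2460×0.544 + 119×0.308 = 1374.9 g/s.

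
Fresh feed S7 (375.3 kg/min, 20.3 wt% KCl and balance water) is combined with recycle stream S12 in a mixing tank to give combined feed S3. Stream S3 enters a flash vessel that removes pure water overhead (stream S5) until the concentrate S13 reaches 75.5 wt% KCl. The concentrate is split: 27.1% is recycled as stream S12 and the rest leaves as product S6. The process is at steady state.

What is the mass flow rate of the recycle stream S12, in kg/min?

Overall KCl balance (none leaves overhead): KCl in fresh feed = KCl in product, i.e. 375.3×0.203 = (1−0.271)·S13·0.755.
S13 = 76.186/(0.755×0.729) = 138.42 kg/min.
Recycle S12 = 0.271×138.42 = 37.512 kg/min.

37.51 kg/min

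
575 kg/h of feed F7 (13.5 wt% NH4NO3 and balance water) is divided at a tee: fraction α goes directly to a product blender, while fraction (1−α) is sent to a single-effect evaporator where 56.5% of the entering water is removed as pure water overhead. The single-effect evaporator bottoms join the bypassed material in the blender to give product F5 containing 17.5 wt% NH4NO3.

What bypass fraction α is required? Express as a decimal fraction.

All 575×0.135 = 77.625 kg/h of NH4NO3 reaches F5, so F5 = 77.625/0.175 = 443.57 kg/h and vapour = 131.43 kg/h.
The evaporator receives (1−α)·575 of feed at 0.865 water and removes 0.565 of that water:
0.565×0.865×(1−α)×575 = 131.43
(1−α) = 131.43/281.02 = 0.4677;  α = 0.5323.

0.532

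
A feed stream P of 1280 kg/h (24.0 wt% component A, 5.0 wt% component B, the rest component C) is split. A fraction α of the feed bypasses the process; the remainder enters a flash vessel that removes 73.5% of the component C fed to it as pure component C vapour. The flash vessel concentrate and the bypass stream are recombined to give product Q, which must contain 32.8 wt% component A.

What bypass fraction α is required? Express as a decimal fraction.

All 1280×0.240 = 307.2 kg/h of component A reaches Q, so Q = 307.2/0.328 = 936.59 kg/h and vapour = 343.41 kg/h.
The evaporator receives (1−α)·1280 of feed at 0.710 component C and removes 0.735 of that component C:
0.735×0.710×(1−α)×1280 = 343.41
(1−α) = 343.41/667.97 = 0.5141;  α = 0.4859.

0.486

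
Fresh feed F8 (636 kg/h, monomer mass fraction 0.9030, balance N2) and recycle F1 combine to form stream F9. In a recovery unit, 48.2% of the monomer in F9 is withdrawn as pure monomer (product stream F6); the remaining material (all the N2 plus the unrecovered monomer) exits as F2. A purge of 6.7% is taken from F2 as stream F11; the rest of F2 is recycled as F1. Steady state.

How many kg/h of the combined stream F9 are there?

2032 kg/h

N2 enters only via F8 and leaves only via the purge: 636×0.097 = 0.067×(N2 in F2), and the recovery unit passes all N2, so N2 in F9 = N2 in F2 = 920.78 kg/h.
monomer in F9: m_A = 636×0.903 + (1−0.067)·(1−0.482)·m_A, so m_A = 574.31/0.5167 = 1111.5 kg/h.
F9 = 1111.5 + 920.78 = 2032.3 kg/h.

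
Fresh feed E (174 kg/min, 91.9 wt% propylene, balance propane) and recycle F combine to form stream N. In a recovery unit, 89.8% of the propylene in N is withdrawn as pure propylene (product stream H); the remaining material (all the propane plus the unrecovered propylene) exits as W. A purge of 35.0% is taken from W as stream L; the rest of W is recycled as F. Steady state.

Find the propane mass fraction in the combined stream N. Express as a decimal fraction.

propane enters only via E and leaves only via the purge: 174×0.081 = 0.350×(propane in W), and the recovery unit passes all propane, so propane in N = propane in W = 40.269 kg/min.
propylene in N: m_A = 174×0.919 + (1−0.350)·(1−0.898)·m_A, so m_A = 159.91/0.9337 = 171.26 kg/min.
N = 171.26 + 40.269 = 211.53 kg/min.
propane fraction in N = 40.269/211.53 = 0.190.

0.190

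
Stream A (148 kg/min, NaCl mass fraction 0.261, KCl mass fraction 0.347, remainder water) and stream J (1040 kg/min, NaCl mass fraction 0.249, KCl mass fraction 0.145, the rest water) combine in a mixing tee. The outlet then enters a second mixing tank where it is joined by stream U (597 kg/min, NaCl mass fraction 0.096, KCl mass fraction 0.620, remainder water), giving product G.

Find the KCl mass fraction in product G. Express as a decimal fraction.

0.321

Overall, product flow = 1785 kg/min.
KCl in = 148×0.347 + 1040×0.145 + 597×0.620 = 572.3 kg/min.
KCl fraction in G = 0.321.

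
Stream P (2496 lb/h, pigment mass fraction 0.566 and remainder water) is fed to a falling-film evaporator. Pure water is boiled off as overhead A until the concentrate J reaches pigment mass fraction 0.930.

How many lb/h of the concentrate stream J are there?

1519 lb/h

pigment is conserved: 2496×0.566 = 1412.7 lb/h all reports to the concentrate.
Concentrate = 1412.7/(target fraction) = 1519.1 lb/h.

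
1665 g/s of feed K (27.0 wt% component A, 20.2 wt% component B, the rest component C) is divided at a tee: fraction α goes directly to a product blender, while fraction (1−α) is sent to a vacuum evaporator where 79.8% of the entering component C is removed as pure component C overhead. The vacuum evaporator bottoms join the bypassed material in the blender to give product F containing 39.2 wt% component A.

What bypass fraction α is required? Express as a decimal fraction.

All 1665×0.270 = 449.55 g/s of component A reaches F, so F = 449.55/0.392 = 1146.8 g/s and vapour = 518.19 g/s.
The evaporator receives (1−α)·1665 of feed at 0.528 component C and removes 0.798 of that component C:
0.798×0.528×(1−α)×1665 = 518.19
(1−α) = 518.19/701.54 = 0.7386;  α = 0.2614.

0.261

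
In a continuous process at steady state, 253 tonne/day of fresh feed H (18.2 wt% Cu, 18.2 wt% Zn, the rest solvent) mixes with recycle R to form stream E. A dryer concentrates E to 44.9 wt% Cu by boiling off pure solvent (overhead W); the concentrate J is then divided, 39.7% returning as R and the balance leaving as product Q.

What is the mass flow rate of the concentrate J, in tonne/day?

170.1 tonne/day

Overall Cu balance (none leaves overhead): Cu in fresh feed = Cu in product, i.e. 253×0.182 = (1−0.397)·J·0.449.
J = 46.046/(0.449×0.603) = 170.07 tonne/day.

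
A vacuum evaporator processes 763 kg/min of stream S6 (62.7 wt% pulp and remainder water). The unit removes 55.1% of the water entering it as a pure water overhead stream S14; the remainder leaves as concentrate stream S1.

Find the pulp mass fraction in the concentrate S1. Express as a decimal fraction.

pulp is not removed: 763×0.627 = 478.4 kg/min of pulp enters S1.
water entering = 763×0.373 = 284.6 kg/min; overhead removed = 0.551×284.6 = 156.81 kg/min.
Concentrate = 763 − 156.81 = 606.19 kg/min.
Mass fraction = 478.4/606.19 = 0.7892.

0.7892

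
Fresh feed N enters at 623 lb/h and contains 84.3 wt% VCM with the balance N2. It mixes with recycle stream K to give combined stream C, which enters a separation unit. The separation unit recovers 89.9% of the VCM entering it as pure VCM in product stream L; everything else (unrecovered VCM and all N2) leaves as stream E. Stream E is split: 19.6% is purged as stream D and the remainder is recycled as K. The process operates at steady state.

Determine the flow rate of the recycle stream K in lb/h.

N2 enters only via N and leaves only via the purge: 623×0.157 = 0.196×(N2 in E), and the separation unit passes all N2, so N2 in C = N2 in E = 499.04 lb/h.
VCM in C: m_A = 623×0.843 + (1−0.196)·(1−0.899)·m_A, so m_A = 525.19/0.9188 = 571.61 lb/h.
E = (1−0.899)×571.61 + 499.04 = 556.77 lb/h.
Recycle K = (1−0.196)×556.77 = 447.64 lb/h.

447.6 lb/h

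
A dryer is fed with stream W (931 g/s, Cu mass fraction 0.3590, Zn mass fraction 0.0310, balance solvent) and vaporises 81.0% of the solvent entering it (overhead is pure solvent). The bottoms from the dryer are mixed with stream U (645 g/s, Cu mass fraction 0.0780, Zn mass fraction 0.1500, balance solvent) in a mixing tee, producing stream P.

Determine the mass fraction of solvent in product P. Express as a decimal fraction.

Vapour removed = 0.810×0.610×931 = 460.01 g/s; concentrate = 470.99 g/s.
solvent reaching the mixer = 107.9 (from concentrate) + 645×0.772 = 605.84 g/s.
Product flow = 470.99 + 645 = 1116 g/s; solvent fraction = 0.5429.

0.5429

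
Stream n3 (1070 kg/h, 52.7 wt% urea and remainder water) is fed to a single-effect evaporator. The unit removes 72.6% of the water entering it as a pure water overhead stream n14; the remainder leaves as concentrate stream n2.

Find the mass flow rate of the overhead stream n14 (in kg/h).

water entering = 1070×0.473 = 506.11 kg/h; overhead removed = 0.726×506.11 = 367.44 kg/h.

367.4 kg/h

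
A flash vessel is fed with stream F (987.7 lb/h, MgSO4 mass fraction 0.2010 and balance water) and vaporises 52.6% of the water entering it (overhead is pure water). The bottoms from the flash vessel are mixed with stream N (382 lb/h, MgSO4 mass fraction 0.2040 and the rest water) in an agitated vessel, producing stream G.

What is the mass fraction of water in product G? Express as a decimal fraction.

Vapour removed = 0.526×0.799×987.7 = 415.1 lb/h; concentrate = 572.6 lb/h.
water reaching the mixer = 374.07 (from concentrate) + 382×0.796 = 678.14 lb/h.
Product flow = 572.6 + 382 = 954.6 lb/h; water fraction = 0.7104.

0.7104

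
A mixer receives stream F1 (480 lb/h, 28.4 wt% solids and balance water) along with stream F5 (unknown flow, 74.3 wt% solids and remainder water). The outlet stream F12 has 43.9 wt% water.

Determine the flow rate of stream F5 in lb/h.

Let F5 be the unknown flow. Total out = 480 + F5.
water balance: 343.68 + 0.257·F5 = 0.439·(480 + F5)
(0.257 − 0.439)·F5 = 0.439×480 − 343.68 = -132.96
F5 = -132.96 / -0.182 = 730.55 lb/h

730.5 lb/h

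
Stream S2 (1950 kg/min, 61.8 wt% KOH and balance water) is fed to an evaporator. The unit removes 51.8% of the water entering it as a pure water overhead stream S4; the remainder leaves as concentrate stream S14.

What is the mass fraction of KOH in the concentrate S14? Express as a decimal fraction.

0.770

KOH is not removed: 1950×0.618 = 1205.1 kg/min of KOH enters S14.
water entering = 1950×0.382 = 744.9 kg/min; overhead removed = 0.518×744.9 = 385.86 kg/min.
Concentrate = 1950 − 385.86 = 1564.1 kg/min.
Mass fraction = 1205.1/1564.1 = 0.770.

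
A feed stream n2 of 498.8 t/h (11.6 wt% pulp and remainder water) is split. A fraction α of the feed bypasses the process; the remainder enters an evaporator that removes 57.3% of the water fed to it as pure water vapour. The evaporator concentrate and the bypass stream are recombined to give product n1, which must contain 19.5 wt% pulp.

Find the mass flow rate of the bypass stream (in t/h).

All 498.8×0.116 = 57.861 t/h of pulp reaches n1, so n1 = 57.861/0.195 = 296.72 t/h and vapour = 202.08 t/h.
The evaporator receives (1−α)·498.8 of feed at 0.884 water and removes 0.573 of that water:
0.573×0.884×(1−α)×498.8 = 202.08
(1−α) = 202.08/252.66 = 0.7998;  α = 0.2002.
Bypass flow = 0.2002×498.8 = 99.856 t/h.

99.86 t/h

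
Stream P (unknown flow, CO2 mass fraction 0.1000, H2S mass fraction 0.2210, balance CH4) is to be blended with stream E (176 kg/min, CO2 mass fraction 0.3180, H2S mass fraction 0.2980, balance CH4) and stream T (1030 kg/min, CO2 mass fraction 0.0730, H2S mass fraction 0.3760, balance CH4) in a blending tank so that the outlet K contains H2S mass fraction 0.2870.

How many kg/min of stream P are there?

1418 kg/min

Let P be the unknown flow. Total out = 1206 + P.
H2S balance: 439.73 + 0.221·P = 0.287·(1206 + P)
(0.221 − 0.287)·P = 0.287×1206 − 439.73 = -93.606
P = -93.606 / -0.066 = 1418.3 kg/min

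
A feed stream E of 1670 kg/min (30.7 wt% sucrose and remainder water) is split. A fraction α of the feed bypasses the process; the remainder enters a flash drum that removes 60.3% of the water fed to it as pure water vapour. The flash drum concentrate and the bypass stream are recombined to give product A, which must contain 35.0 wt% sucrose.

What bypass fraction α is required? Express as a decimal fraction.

All 1670×0.307 = 512.69 kg/min of sucrose reaches A, so A = 512.69/0.350 = 1464.8 kg/min and vapour = 205.17 kg/min.
The evaporator receives (1−α)·1670 of feed at 0.693 water and removes 0.603 of that water:
0.603×0.693×(1−α)×1670 = 205.17
(1−α) = 205.17/697.86 = 0.2940;  α = 0.7060.

0.706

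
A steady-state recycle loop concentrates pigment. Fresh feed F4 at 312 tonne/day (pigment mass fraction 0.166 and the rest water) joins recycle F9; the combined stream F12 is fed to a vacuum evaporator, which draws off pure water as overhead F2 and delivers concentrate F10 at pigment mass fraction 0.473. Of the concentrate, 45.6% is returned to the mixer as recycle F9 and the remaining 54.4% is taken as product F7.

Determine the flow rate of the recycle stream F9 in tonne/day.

Overall pigment balance (none leaves overhead): pigment in fresh feed = pigment in product, i.e. 312×0.166 = (1−0.456)·F10·0.473.
F10 = 51.792/(0.473×0.544) = 201.28 tonne/day.
Recycle F9 = 0.456×201.28 = 91.784 tonne/day.

91.78 tonne/day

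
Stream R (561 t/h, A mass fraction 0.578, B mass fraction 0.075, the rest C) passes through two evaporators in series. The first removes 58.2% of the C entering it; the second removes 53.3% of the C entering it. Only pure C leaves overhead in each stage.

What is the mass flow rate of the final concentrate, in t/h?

404.3 t/h

C in feed = 561×0.347 = 194.67 t/h.
After stage 1: C left = (1−0.582)×194.67 = 81.371; stream total = 447.7 t/h.
After stage 2: C left = (1−0.533)×81.371 = 38; final concentrate = 404.33 t/h.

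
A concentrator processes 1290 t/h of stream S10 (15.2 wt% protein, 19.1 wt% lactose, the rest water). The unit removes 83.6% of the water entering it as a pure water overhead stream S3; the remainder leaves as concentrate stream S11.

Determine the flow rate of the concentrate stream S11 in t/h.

water entering = 1290×0.657 = 847.53 t/h; overhead removed = 0.836×847.53 = 708.54 t/h.
Concentrate = 1290 − 708.54 = 581.46 t/h.

581.5 t/h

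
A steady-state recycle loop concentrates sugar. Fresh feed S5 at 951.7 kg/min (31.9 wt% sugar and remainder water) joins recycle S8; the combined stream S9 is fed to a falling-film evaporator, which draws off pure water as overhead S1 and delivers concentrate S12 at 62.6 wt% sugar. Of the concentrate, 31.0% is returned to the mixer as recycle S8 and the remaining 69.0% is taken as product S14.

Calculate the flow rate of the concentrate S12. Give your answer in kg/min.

Overall sugar balance (none leaves overhead): sugar in fresh feed = sugar in product, i.e. 951.7×0.319 = (1−0.310)·S12·0.626.
S12 = 303.59/(0.626×0.690) = 702.86 kg/min.

702.9 kg/min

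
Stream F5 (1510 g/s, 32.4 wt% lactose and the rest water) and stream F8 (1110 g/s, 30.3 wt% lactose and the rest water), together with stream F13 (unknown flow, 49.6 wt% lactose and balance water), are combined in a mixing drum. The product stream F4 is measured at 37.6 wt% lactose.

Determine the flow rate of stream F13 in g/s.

1330 g/s

Let F13 be the unknown flow. Total out = 2620 + F13.
lactose balance: 825.57 + 0.496·F13 = 0.376·(2620 + F13)
(0.496 − 0.376)·F13 = 0.376×2620 − 825.57 = 159.55
F13 = 159.55 / 0.120 = 1329.6 g/s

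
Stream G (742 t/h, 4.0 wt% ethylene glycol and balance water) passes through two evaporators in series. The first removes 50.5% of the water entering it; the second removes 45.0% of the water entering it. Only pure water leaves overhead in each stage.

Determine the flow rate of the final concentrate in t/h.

water in feed = 742×0.960 = 712.32 t/h.
After stage 1: water left = (1−0.505)×712.32 = 352.6; stream total = 382.28 t/h.
After stage 2: water left = (1−0.450)×352.6 = 193.93; final concentrate = 223.61 t/h.

223.6 t/h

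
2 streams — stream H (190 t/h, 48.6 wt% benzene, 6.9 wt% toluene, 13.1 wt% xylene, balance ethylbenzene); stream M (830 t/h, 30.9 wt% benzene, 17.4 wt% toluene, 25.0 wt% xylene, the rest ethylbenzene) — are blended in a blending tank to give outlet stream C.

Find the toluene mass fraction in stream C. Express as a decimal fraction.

0.154

Total flow out = 190 + 830 = 1020 t/h.
toluene in = 190×0.069 + 830×0.174 = 157.53 t/h.
toluene mass fraction in C = 157.53/1020 = 0.154.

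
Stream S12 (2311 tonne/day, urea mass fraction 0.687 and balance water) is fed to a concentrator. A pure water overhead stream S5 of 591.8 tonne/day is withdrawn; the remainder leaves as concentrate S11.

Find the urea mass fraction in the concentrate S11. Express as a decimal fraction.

0.923

urea is not removed: 2311×0.687 = 1587.7 tonne/day of urea enters S11.
Concentrate = 2311 − 591.8 = 1719.2 tonne/day.
Mass fraction = 1587.7/1719.2 = 0.923.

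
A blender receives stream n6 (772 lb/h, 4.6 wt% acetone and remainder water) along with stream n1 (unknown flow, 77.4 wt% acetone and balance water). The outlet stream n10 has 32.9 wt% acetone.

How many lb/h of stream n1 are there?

Let n1 be the unknown flow. Total out = 772 + n1.
acetone balance: 35.512 + 0.774·n1 = 0.329·(772 + n1)
(0.774 − 0.329)·n1 = 0.329×772 − 35.512 = 218.48
n1 = 218.48 / 0.445 = 490.96 lb/h

491 lb/h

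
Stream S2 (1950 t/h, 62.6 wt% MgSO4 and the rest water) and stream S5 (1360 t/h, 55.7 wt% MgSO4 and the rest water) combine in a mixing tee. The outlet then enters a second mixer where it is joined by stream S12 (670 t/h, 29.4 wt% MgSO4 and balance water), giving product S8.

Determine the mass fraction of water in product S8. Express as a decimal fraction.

Overall, product flow = 3980 t/h.
water in = 1950×0.374 + 1360×0.443 + 670×0.706 = 1804.8 t/h.
water fraction in S8 = 0.4535.

0.4535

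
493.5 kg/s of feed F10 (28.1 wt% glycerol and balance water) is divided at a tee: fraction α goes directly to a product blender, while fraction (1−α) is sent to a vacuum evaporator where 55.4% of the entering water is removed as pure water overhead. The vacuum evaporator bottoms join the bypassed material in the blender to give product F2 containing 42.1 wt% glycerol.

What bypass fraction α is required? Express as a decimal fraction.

All 493.5×0.281 = 138.67 kg/s of glycerol reaches F2, so F2 = 138.67/0.421 = 329.39 kg/s and vapour = 164.11 kg/s.
The evaporator receives (1−α)·493.5 of feed at 0.719 water and removes 0.554 of that water:
0.554×0.719×(1−α)×493.5 = 164.11
(1−α) = 164.11/196.57 = 0.8348;  α = 0.1652.

0.165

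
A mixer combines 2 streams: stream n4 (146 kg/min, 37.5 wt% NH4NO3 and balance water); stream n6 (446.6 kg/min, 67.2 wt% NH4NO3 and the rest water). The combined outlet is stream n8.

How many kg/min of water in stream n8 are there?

237.7 kg/min

water out = water in = 146×0.625 + 446.6×0.328 = 237.73 kg/min.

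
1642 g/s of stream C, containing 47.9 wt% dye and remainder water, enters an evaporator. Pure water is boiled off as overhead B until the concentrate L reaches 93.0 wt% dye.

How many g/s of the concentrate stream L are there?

dye is conserved: 1642×0.479 = 786.52 g/s all reports to the concentrate.
Concentrate = 786.52/(target fraction) = 845.72 g/s.

845.7 g/s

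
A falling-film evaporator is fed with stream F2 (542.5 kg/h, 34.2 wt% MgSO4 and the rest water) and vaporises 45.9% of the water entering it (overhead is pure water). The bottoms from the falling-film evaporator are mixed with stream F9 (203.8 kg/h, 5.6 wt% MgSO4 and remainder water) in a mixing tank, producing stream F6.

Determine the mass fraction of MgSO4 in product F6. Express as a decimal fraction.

0.338

Vapour removed = 0.459×0.658×542.5 = 163.85 kg/h; concentrate = 378.65 kg/h.
MgSO4 reaching the mixer = 185.54 (from concentrate) + 203.8×0.056 = 196.95 kg/h.
Product flow = 378.65 + 203.8 = 582.45 kg/h; MgSO4 fraction = 0.338.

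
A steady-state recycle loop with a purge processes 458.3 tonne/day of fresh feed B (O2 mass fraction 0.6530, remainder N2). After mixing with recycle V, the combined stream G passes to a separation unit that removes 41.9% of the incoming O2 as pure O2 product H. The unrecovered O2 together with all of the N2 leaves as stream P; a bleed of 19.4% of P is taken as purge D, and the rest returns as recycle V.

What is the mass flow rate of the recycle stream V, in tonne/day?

N2 enters only via B and leaves only via the purge: 458.3×0.347 = 0.194×(N2 in P), and the separation unit passes all N2, so N2 in G = N2 in P = 819.74 tonne/day.
O2 in G: m_A = 458.3×0.653 + (1−0.194)·(1−0.419)·m_A, so m_A = 299.27/0.5317 = 562.84 tonne/day.
P = (1−0.419)×562.84 + 819.74 = 1146.8 tonne/day.
Recycle V = (1−0.194)×1146.8 = 924.28 tonne/day.

924.3 tonne/day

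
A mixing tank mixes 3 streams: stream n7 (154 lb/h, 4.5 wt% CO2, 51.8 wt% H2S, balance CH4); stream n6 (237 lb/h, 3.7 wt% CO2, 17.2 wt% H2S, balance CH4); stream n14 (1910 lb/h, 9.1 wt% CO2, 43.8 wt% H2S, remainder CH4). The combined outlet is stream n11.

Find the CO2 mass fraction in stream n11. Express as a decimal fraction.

Total flow out = 154 + 237 + 1910 = 2301 lb/h.
CO2 in = 154×0.045 + 237×0.037 + 1910×0.091 = 189.51 lb/h.
CO2 mass fraction in n11 = 189.51/2301 = 0.0824.

0.0824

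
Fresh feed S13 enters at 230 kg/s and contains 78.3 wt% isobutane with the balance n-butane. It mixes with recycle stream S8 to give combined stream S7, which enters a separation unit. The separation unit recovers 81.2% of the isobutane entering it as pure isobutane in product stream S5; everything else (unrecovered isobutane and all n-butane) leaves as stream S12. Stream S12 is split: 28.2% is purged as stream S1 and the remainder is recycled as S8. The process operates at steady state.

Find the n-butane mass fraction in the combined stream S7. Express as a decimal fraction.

0.4595

n-butane enters only via S13 and leaves only via the purge: 230×0.217 = 0.282×(n-butane in S12), and the separation unit passes all n-butane, so n-butane in S7 = n-butane in S12 = 176.99 kg/s.
isobutane in S7: m_A = 230×0.783 + (1−0.282)·(1−0.812)·m_A, so m_A = 180.09/0.8650 = 208.19 kg/s.
S7 = 208.19 + 176.99 = 385.18 kg/s.
n-butane fraction in S7 = 176.99/385.18 = 0.4595.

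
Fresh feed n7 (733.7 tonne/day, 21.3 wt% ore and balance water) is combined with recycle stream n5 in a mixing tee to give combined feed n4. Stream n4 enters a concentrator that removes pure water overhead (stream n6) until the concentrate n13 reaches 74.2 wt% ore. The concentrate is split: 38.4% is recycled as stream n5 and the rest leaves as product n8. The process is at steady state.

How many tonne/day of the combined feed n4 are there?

865 tonne/day

Overall ore balance (none leaves overhead): ore in fresh feed = ore in product, i.e. 733.7×0.213 = (1−0.384)·n13·0.742.
n13 = 156.28/(0.742×0.616) = 341.91 tonne/day.
Recycle n5 = 0.384×341.91 = 131.29 tonne/day.
Combined feed n4 = 733.7 + 131.29 = 864.99 tonne/day.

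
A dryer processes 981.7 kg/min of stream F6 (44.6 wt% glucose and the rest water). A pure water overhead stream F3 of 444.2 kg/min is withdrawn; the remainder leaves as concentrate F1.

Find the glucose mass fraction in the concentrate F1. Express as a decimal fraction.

0.815

glucose is not removed: 981.7×0.446 = 437.84 kg/min of glucose enters F1.
Concentrate = 981.7 − 444.2 = 537.5 kg/min.
Mass fraction = 437.84/537.5 = 0.815.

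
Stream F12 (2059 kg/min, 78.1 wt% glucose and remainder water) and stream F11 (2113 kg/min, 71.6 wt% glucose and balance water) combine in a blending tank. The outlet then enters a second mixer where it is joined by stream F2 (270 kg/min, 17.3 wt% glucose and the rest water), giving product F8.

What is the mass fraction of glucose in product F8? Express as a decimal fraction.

0.713

Overall, product flow = 4442 kg/min.
glucose in = 2059×0.781 + 2113×0.716 + 270×0.173 = 3167.7 kg/min.
glucose fraction in F8 = 0.713.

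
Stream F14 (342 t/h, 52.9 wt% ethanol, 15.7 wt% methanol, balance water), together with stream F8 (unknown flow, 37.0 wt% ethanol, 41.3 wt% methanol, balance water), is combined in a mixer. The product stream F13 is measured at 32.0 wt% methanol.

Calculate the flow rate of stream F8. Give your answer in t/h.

599.4 t/h

Let F8 be the unknown flow. Total out = 342 + F8.
methanol balance: 53.694 + 0.413·F8 = 0.320·(342 + F8)
(0.413 − 0.320)·F8 = 0.320×342 − 53.694 = 55.746
F8 = 55.746 / 0.093 = 599.42 t/h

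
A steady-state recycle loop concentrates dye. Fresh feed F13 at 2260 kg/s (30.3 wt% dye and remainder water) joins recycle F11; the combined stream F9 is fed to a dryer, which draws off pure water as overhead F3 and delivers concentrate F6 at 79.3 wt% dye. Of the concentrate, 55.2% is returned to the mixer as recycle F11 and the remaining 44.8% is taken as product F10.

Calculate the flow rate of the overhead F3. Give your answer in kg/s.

Overall dye balance (none leaves overhead): dye in fresh feed = dye in product, i.e. 2260×0.303 = (1−0.552)·F6·0.793.
F6 = 684.78/(0.793×0.448) = 1927.5 kg/s.
Recycle F11 = 0.552×1927.5 = 1064 kg/s.
Combined feed F9 = 2260 + 1064 = 3324 kg/s.
Overhead F3 = F9 − F6 = 3324 − 1927.5 = 1396.5 kg/s.

1396 kg/s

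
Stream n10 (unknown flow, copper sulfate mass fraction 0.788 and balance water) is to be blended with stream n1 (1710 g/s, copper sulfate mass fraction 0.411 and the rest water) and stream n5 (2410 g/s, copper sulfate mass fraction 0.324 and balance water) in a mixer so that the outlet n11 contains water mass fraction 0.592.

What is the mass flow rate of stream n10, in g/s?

Let n10 be the unknown flow. Total out = 4120 + n10.
water balance: 2636.3 + 0.212·n10 = 0.592·(4120 + n10)
(0.212 − 0.592)·n10 = 0.592×4120 − 2636.3 = -197.31
n10 = -197.31 / -0.380 = 519.24 g/s

519.2 g/s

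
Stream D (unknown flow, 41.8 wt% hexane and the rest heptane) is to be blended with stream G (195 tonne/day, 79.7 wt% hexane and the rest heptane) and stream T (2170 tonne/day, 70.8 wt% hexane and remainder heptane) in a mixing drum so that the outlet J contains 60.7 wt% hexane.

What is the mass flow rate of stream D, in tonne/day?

Let D be the unknown flow. Total out = 2365 + D.
hexane balance: 1691.8 + 0.418·D = 0.607·(2365 + D)
(0.418 − 0.607)·D = 0.607×2365 − 1691.8 = -256.22
D = -256.22 / -0.189 = 1355.7 tonne/day

1356 tonne/day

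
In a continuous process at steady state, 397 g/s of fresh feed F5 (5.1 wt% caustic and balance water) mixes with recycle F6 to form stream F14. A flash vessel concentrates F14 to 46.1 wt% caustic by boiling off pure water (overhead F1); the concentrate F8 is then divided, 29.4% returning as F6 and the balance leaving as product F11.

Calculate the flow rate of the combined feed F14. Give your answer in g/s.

Overall caustic balance (none leaves overhead): caustic in fresh feed = caustic in product, i.e. 397×0.051 = (1−0.294)·F8·0.461.
F8 = 20.247/(0.461×0.706) = 62.209 g/s.
Recycle F6 = 0.294×62.209 = 18.29 g/s.
Combined feed F14 = 397 + 18.29 = 415.29 g/s.

415.3 g/s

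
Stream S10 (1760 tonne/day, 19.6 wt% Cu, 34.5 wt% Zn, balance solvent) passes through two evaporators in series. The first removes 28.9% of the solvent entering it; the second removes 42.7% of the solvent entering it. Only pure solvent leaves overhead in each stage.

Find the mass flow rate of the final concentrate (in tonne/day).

solvent in feed = 1760×0.459 = 807.84 tonne/day.
After stage 1: solvent left = (1−0.289)×807.84 = 574.37; stream total = 1526.5 tonne/day.
After stage 2: solvent left = (1−0.427)×574.37 = 329.12; final concentrate = 1281.3 tonne/day.

1281 tonne/day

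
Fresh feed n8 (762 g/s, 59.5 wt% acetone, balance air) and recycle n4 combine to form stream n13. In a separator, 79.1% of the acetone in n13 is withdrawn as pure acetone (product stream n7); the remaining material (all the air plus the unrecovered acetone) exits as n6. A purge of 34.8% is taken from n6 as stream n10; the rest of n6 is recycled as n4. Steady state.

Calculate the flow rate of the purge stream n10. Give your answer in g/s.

air enters only via n8 and leaves only via the purge: 762×0.405 = 0.348×(air in n6), and the separator passes all air, so air in n13 = air in n6 = 886.81 g/s.
acetone in n13: m_A = 762×0.595 + (1−0.348)·(1−0.791)·m_A, so m_A = 453.39/0.8637 = 524.92 g/s.
n6 = (1−0.791)×524.92 + 886.81 = 996.52 g/s.
Purge n10 = 0.348×996.52 = 346.79 g/s.

346.8 g/s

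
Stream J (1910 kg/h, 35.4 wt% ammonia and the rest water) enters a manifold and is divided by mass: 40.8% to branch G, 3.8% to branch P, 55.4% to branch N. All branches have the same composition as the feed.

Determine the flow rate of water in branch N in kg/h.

Branch N total = 0.554×1910 = 1058.1 kg/h.
water in N = 0.646×1058.1 = 683.56 kg/h.

683.6 kg/h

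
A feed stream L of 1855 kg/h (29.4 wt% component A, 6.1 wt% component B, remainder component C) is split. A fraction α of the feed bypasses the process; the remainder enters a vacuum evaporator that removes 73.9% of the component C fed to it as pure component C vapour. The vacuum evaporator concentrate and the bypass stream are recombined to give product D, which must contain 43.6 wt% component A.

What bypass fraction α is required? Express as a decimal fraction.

All 1855×0.294 = 545.37 kg/h of component A reaches D, so D = 545.37/0.436 = 1250.8 kg/h and vapour = 604.15 kg/h.
The evaporator receives (1−α)·1855 of feed at 0.645 component C and removes 0.739 of that component C:
0.739×0.645×(1−α)×1855 = 604.15
(1−α) = 604.15/884.2 = 0.6833;  α = 0.3167.

0.317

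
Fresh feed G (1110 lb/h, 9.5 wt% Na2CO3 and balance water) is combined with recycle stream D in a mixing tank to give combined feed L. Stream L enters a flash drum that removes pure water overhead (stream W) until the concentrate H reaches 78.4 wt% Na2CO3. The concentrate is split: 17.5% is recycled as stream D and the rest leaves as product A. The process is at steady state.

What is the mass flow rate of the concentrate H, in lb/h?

163 lb/h

Overall Na2CO3 balance (none leaves overhead): Na2CO3 in fresh feed = Na2CO3 in product, i.e. 1110×0.095 = (1−0.175)·H·0.784.
H = 105.45/(0.784×0.825) = 163.03 lb/h.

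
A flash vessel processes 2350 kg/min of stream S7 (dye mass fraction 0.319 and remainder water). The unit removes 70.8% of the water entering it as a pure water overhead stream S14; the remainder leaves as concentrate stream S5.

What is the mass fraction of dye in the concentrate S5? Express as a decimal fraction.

dye is not removed: 2350×0.319 = 749.65 kg/min of dye enters S5.
water entering = 2350×0.681 = 1600.4 kg/min; overhead removed = 0.708×1600.4 = 1133 kg/min.
Concentrate = 2350 − 1133 = 1217 kg/min.
Mass fraction = 749.65/1217 = 0.616.

0.616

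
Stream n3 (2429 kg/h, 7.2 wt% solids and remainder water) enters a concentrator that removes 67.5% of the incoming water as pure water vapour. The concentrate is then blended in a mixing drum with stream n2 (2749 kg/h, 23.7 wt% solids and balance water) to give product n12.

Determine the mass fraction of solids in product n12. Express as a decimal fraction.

Vapour removed = 0.675×0.928×2429 = 1521.5 kg/h; concentrate = 907.47 kg/h.
solids reaching the mixer = 174.89 (from concentrate) + 2749×0.237 = 826.4 kg/h.
Product flow = 907.47 + 2749 = 3656.5 kg/h; solids fraction = 0.226.

0.226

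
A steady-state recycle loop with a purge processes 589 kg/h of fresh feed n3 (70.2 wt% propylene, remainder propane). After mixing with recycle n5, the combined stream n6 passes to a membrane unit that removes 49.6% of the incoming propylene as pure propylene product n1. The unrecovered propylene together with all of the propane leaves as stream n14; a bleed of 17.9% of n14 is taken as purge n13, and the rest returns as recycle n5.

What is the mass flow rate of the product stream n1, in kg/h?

propylene in n6: m_A = 589×0.702 + (1−0.179)·(1−0.496)·m_A, so m_A = 413.48/0.5862 = 705.33 kg/h.
Product n1 = 0.496×705.33 = 349.85 kg/h.

349.8 kg/h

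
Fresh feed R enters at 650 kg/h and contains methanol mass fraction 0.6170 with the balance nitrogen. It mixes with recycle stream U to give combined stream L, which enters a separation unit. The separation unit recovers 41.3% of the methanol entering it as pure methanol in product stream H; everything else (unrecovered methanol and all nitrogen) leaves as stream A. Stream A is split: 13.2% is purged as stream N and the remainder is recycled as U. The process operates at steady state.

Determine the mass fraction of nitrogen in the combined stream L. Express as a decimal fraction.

nitrogen enters only via R and leaves only via the purge: 650×0.383 = 0.132×(nitrogen in A), and the separation unit passes all nitrogen, so nitrogen in L = nitrogen in A = 1886 kg/h.
methanol in L: m_A = 650×0.617 + (1−0.132)·(1−0.413)·m_A, so m_A = 401.05/0.4905 = 817.66 kg/h.
L = 817.66 + 1886 = 2703.6 kg/h.
nitrogen fraction in L = 1886/2703.6 = 0.6976.

0.6976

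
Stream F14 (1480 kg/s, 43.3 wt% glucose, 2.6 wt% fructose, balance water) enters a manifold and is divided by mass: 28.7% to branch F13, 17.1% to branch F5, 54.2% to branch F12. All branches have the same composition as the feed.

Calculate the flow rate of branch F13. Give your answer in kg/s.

Branch F13 flow = 0.287×1480 = 424.76 kg/s.

424.8 kg/s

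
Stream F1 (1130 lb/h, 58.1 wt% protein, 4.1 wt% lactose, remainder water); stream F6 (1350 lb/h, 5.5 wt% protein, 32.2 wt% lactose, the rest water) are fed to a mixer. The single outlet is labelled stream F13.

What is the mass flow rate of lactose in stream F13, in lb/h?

lactose out = lactose in = 1130×0.041 + 1350×0.322 = 481.03 lb/h.

481 lb/h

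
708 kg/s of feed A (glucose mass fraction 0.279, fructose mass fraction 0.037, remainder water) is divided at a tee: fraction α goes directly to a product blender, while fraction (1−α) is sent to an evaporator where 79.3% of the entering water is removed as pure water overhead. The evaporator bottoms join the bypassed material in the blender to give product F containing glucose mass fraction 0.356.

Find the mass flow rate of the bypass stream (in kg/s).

425.7 kg/s

All 708×0.279 = 197.53 kg/s of glucose reaches F, so F = 197.53/0.356 = 554.87 kg/s and vapour = 153.13 kg/s.
The evaporator receives (1−α)·708 of feed at 0.684 water and removes 0.793 of that water:
0.793×0.684×(1−α)×708 = 153.13
(1−α) = 153.13/384.03 = 0.3988;  α = 0.6012.
Bypass flow = 0.6012×708 = 425.68 kg/s.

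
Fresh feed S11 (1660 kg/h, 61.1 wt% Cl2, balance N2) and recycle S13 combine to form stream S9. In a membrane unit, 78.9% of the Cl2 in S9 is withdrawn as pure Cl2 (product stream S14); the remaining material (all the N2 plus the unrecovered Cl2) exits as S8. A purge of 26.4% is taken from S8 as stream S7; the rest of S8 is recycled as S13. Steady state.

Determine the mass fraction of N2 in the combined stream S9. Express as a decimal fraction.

0.6707

N2 enters only via S11 and leaves only via the purge: 1660×0.389 = 0.264×(N2 in S8), and the membrane unit passes all N2, so N2 in S9 = N2 in S8 = 2446 kg/h.
Cl2 in S9: m_A = 1660×0.611 + (1−0.264)·(1−0.789)·m_A, so m_A = 1014.3/0.8447 = 1200.7 kg/h.
S9 = 1200.7 + 2446 = 3646.7 kg/h.
N2 fraction in S9 = 2446/3646.7 = 0.6707.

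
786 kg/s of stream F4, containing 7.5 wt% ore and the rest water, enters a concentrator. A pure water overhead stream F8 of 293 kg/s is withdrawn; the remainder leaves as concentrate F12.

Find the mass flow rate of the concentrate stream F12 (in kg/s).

Concentrate = 786 − 293 = 493 kg/s.

493 kg/s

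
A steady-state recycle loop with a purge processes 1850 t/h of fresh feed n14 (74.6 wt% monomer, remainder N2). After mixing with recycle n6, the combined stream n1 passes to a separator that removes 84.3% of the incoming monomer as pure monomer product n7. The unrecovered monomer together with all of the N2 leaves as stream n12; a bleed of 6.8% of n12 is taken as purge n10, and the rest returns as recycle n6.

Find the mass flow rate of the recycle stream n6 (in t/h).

N2 enters only via n14 and leaves only via the purge: 1850×0.254 = 0.068×(N2 in n12), and the separator passes all N2, so N2 in n1 = N2 in n12 = 6910.3 t/h.
monomer in n1: m_A = 1850×0.746 + (1−0.068)·(1−0.843)·m_A, so m_A = 1380.1/0.8537 = 1616.7 t/h.
n12 = (1−0.843)×1616.7 + 6910.3 = 7164.1 t/h.
Recycle n6 = (1−0.068)×7164.1 = 6676.9 t/h.

6677 t/h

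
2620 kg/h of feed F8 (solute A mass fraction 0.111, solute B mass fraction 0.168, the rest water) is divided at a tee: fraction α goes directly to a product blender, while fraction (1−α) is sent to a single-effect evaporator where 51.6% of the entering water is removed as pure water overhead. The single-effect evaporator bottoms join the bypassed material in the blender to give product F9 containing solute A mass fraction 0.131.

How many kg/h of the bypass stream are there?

All 2620×0.111 = 290.82 kg/h of solute A reaches F9, so F9 = 290.82/0.131 = 2220 kg/h and vapour = 400 kg/h.
The evaporator receives (1−α)·2620 of feed at 0.721 water and removes 0.516 of that water:
0.516×0.721×(1−α)×2620 = 400
(1−α) = 400/974.73 = 0.4104;  α = 0.5896.
Bypass flow = 0.5896×2620 = 1544.8 kg/h.

1545 kg/h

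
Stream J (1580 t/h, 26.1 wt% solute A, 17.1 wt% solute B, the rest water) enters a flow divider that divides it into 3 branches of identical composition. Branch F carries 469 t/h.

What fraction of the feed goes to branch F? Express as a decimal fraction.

Fraction to F = 469/1580 = 0.2968.

0.297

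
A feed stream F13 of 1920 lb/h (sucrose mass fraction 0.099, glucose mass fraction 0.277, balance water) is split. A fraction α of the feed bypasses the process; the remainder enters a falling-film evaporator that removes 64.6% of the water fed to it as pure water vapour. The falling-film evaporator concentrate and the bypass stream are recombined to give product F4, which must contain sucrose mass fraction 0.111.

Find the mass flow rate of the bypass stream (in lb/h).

1405 lb/h

All 1920×0.099 = 190.08 lb/h of sucrose reaches F4, so F4 = 190.08/0.111 = 1712.4 lb/h and vapour = 207.57 lb/h.
The evaporator receives (1−α)·1920 of feed at 0.624 water and removes 0.646 of that water:
0.646×0.624×(1−α)×1920 = 207.57
(1−α) = 207.57/773.96 = 0.2682;  α = 0.7318.
Bypass flow = 0.7318×1920 = 1405.1 lb/h.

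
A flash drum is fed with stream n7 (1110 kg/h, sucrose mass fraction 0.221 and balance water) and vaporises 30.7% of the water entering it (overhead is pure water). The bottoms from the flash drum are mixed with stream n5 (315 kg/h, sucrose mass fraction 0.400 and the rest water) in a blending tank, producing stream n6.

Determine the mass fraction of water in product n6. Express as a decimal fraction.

Vapour removed = 0.307×0.779×1110 = 265.46 kg/h; concentrate = 844.54 kg/h.
water reaching the mixer = 599.23 (from concentrate) + 315×0.600 = 788.23 kg/h.
Product flow = 844.54 + 315 = 1159.5 kg/h; water fraction = 0.680.

0.680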